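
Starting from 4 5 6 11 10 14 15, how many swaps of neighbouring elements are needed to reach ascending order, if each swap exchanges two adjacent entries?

Minimum adjacent swaps = number of inversions (each swap of adjacent out-of-order elements removes one inversion and no swap can remove more).
Count inversions — for each element, later elements that are smaller:
4: none → 0
5: none → 0
6: none → 0
11: 10 → 1
10: none → 0
14: none → 0
15: none → 0
Total inversions: 0 + 0 + 0 + 1 + 0 + 0 + 0 = 1

There is 1 adjacent swap.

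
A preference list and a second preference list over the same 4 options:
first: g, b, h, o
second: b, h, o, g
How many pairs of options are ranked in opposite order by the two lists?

3

Assign each item its position (1..4) in the first ordering, then rewrite the second ordering as that position sequence:
positions: g→1, b→2, h→3, o→4
second ordering as positions: [2, 3, 4, 1]
Discordant pairs = inversions in this position sequence.
2: 1 → 1
3: 1 → 1
4: 1 → 1
1: 0
Total: 1 + 1 + 1 + 0 = 3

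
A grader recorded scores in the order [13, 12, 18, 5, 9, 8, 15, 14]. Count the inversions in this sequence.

Element-by-element contributions:
13 → 12, 5, 9, 8 → 4
12 → 5, 9, 8 → 3
18 → 5, 9, 8, 15, 14 → 5
5 → none → 0
9 → 8 → 1
8 → none → 0
15 → 14 → 1
14 → none → 0
Sum: 4 + 3 + 5 + 0 + 1 + 0 + 1 + 0 = 14

14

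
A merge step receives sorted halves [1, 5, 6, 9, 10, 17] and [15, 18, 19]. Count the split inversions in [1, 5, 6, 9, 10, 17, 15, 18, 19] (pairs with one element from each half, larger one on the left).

1 cross-inversion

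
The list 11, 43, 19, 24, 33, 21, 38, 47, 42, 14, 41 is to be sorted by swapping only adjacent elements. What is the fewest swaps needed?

20 swaps

Each adjacent swap fixes exactly one inversion, so the minimum swap count equals the number of inversions.
Count inversions — for each element, later elements that are smaller:
11: none → 0
43: 19, 24, 33, 21, 38, 42, 14, 41 → 8
19: 14 → 1
24: 21, 14 → 2
33: 21, 14 → 2
21: 14 → 1
38: 14 → 1
47: 42, 14, 41 → 3
42: 14, 41 → 2
14: none → 0
41: none → 0
Total inversions: 0 + 8 + 1 + 2 + 2 + 1 + 1 + 3 + 2 + 0 + 0 = 20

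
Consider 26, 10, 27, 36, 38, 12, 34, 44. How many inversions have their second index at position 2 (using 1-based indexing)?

1

The element at index 2 is 10.
Elements before it: 26
Those larger than 10: 26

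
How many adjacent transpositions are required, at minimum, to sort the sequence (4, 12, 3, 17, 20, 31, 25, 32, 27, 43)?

Each adjacent swap fixes exactly one inversion, so the minimum swap count equals the number of inversions.
Count inversions — for each element, later elements that are smaller:
4: 3 → 1
12: 3 → 1
3: none → 0
17: none → 0
20: none → 0
31: 25, 27 → 2
25: none → 0
32: 27 → 1
27: none → 0
43: none → 0
Total inversions: 1 + 1 + 0 + 0 + 0 + 2 + 0 + 1 + 0 + 0 = 5

There are 5 adjacent swaps.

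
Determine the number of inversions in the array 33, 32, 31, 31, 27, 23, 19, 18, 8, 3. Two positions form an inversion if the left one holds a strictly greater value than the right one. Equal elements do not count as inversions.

Element-by-element contributions:
33 → 32, 31, 31, 27, 23, 19, 18, 8, 3 → 9
32 → 31, 31, 27, 23, 19, 18, 8, 3 → 8
31 → 27, 23, 19, 18, 8, 3 → 6
31 → 27, 23, 19, 18, 8, 3 → 6
27 → 23, 19, 18, 8, 3 → 5
23 → 19, 18, 8, 3 → 4
19 → 18, 8, 3 → 3
18 → 8, 3 → 2
8 → 3 → 1
3 → none → 0
Sum: 9 + 8 + 6 + 6 + 5 + 4 + 3 + 2 + 1 + 0 = 44

44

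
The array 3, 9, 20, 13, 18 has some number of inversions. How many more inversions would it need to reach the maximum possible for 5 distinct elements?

8 inversions short

Maximum inversions for 5 distinct elements is C(5, 2) = 5·4/2 = 10.
Current inversions — for each element, count later smaller elements:
3: 0
9: 0
20: 2
13: 0
18: 0
Current total: 0 + 0 + 2 + 0 + 0 = 2
Shortfall: 10 − 2 = 8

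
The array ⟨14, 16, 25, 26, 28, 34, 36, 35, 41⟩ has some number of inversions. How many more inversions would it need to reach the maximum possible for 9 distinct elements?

Maximum inversions for 9 distinct elements is C(9, 2) = 9·8/2 = 36.
Current inversions — for each element, count later smaller elements:
14: 0
16: 0
25: 0
26: 0
28: 0
34: 0
36: 1
35: 0
41: 0
Current total: 0 + 0 + 0 + 0 + 0 + 0 + 1 + 0 + 0 = 1
Shortfall: 36 − 1 = 35

35 inversions short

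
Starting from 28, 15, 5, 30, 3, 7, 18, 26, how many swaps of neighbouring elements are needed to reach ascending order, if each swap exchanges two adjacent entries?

The minimum number of adjacent swaps to sort an array equals its inversion count, since every such swap removes exactly one inversion.
Count inversions — for each element, later elements that are smaller:
28: 15, 5, 3, 7, 18, 26 → 6
15: 5, 3, 7 → 3
5: 3 → 1
30: 3, 7, 18, 26 → 4
3: none → 0
7: none → 0
18: none → 0
26: none → 0
Total inversions: 6 + 3 + 1 + 4 + 0 + 0 + 0 + 0 = 14

14 swaps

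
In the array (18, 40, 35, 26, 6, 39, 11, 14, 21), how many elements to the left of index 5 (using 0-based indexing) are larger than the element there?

1 such element

The element at index 5 is 39.
Elements before it: 18, 40, 35, 26, 6
Those larger than 39: 40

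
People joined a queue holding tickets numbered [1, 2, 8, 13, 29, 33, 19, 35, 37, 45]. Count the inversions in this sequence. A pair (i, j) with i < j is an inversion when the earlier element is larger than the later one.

Inversions: 2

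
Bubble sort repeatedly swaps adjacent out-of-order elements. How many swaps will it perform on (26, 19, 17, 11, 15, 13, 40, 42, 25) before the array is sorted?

Minimum adjacent swaps = number of inversions (each swap of adjacent out-of-order elements removes one inversion and no swap can remove more).
Count inversions — for each element, later elements that are smaller:
26: 19, 17, 11, 15, 13, 25 → 6
19: 17, 11, 15, 13 → 4
17: 11, 15, 13 → 3
11: none → 0
15: 13 → 1
13: none → 0
40: 25 → 1
42: 25 → 1
25: none → 0
Total inversions: 6 + 4 + 3 + 0 + 1 + 0 + 1 + 1 + 0 = 16

16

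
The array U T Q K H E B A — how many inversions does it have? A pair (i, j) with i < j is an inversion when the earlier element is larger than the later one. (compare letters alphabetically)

Count, for each position, how many later elements it exceeds:
U → T, Q, K, H, E, B, A → 7
T → Q, K, H, E, B, A → 6
Q → K, H, E, B, A → 5
K → H, E, B, A → 4
H → E, B, A → 3
E → B, A → 2
B → A → 1
A → none → 0
Sum: 7 + 6 + 5 + 4 + 3 + 2 + 1 + 0 = 28

28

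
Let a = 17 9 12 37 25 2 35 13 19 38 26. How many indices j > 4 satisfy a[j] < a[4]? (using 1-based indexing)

The element at index 4 is 37.
Elements after it: 25, 2, 35, 13, 19, 38, 26
Those smaller than 37: 25, 2, 35, 13, 19, 26

6 such elements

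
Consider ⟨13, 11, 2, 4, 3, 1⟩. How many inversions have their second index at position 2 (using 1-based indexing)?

1 such element

The element at index 2 is 11.
Elements before it: 13
Those larger than 11: 13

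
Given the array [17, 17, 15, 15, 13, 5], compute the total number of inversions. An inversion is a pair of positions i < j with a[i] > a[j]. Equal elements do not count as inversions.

Sweep left to right; for each value list the smaller values that follow it:
17 → 15, 15, 13, 5 → 4
17 → 15, 15, 13, 5 → 4
15 → 13, 5 → 2
15 → 13, 5 → 2
13 → 5 → 1
5 → none → 0
Sum: 4 + 4 + 2 + 2 + 1 + 0 = 13

13 inversions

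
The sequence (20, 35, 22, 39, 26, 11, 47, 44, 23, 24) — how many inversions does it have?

Count, for each position, how many later elements it exceeds:
20: 1
35: 5
22: 1
39: 4
26: 3
11: 0
47: 3
44: 2
23: 0
24: 0
Sum: 1 + 5 + 1 + 4 + 3 + 0 + 3 + 2 + 0 + 0 = 19

19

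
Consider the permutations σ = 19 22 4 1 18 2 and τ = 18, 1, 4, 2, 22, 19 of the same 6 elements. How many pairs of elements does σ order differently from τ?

Assign each item its position (1..6) in the first ordering, then rewrite the second ordering as that position sequence:
positions: 19→1, 22→2, 4→3, 1→4, 18→5, 2→6
second ordering as positions: [5, 4, 3, 6, 2, 1]
Discordant pairs = inversions in this position sequence.
5: 4, 3, 2, 1 → 4
4: 3, 2, 1 → 3
3: 2, 1 → 2
6: 2, 1 → 2
2: 1 → 1
1: 0
Total: 4 + 3 + 2 + 2 + 1 + 0 = 12

12 discordant pairs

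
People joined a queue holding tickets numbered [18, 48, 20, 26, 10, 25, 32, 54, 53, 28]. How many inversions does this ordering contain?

14 inversions

Sweep left to right; for each value list the smaller values that follow it:
18 → 10 → 1
48 → 20, 26, 10, 25, 32, 28 → 6
20 → 10 → 1
26 → 10, 25 → 2
10 → none → 0
25 → none → 0
32 → 28 → 1
54 → 53, 28 → 2
53 → 28 → 1
28 → none → 0
Sum: 1 + 6 + 1 + 2 + 0 + 0 + 1 + 2 + 1 + 0 = 14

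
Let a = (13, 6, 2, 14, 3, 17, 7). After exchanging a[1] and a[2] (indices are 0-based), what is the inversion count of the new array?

8

Positions 1 and 2 hold 6 and 2; after swapping, the array is [13, 2, 6, 14, 3, 17, 7].
Sweep left to right; for each value list the smaller values that follow it:
13 → 2, 6, 3, 7 → 4
2 → none → 0
6 → 3 → 1
14 → 3, 7 → 2
3 → none → 0
17 → 7 → 1
7 → none → 0
Sum: 4 + 0 + 1 + 2 + 0 + 1 + 0 = 8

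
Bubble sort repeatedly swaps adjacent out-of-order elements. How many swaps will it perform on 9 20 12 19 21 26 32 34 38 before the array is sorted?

2

Minimum adjacent swaps = number of inversions (each swap of adjacent out-of-order elements removes one inversion and no swap can remove more).
Count inversions — for each element, later elements that are smaller:
9: none → 0
20: 12, 19 → 2
12: none → 0
19: none → 0
21: none → 0
26: none → 0
32: none → 0
34: none → 0
38: none → 0
Total inversions: 0 + 2 + 0 + 0 + 0 + 0 + 0 + 0 + 0 = 2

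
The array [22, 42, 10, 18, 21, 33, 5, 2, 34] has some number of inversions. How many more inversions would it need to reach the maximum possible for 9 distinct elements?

15

Maximum inversions for 9 distinct elements is C(9, 2) = 9·8/2 = 36.
Current inversions — for each element, count later smaller elements:
22: 5
42: 7
10: 2
18: 2
21: 2
33: 2
5: 1
2: 0
34: 0
Current total: 5 + 7 + 2 + 2 + 2 + 2 + 1 + 0 + 0 = 21
Shortfall: 36 − 21 = 15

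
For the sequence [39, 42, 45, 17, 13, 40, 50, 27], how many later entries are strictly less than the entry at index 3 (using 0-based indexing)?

The element at index 3 is 17.
Elements after it: 13, 40, 50, 27
Those smaller than 17: 13

1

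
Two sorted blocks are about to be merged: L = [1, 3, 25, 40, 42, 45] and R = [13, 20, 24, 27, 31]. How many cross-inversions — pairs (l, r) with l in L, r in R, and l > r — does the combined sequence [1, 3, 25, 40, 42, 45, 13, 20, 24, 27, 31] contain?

Count, for every r in R, how many entries of L exceed r:
r = 13: 25, 40, 42, 45 → 4
r = 20: 25, 40, 42, 45 → 4
r = 24: 25, 40, 42, 45 → 4
r = 27: 40, 42, 45 → 3
r = 31: 40, 42, 45 → 3
Cross-inversions: 4 + 4 + 4 + 3 + 3 = 18

18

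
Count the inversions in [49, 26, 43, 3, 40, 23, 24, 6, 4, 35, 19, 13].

For each element, count later entries that are smaller:
49 → 26, 43, 3, 40, 23, 24, 6, 4, 35, 19, 13 → 11
26 → 3, 23, 24, 6, 4, 19, 13 → 7
43 → 3, 40, 23, 24, 6, 4, 35, 19, 13 → 9
3 → none → 0
40 → 23, 24, 6, 4, 35, 19, 13 → 7
23 → 6, 4, 19, 13 → 4
24 → 6, 4, 19, 13 → 4
6 → 4 → 1
4 → none → 0
35 → 19, 13 → 2
19 → 13 → 1
13 → none → 0
Sum: 11 + 7 + 9 + 0 + 7 + 4 + 4 + 1 + 0 + 2 + 1 + 0 = 46

46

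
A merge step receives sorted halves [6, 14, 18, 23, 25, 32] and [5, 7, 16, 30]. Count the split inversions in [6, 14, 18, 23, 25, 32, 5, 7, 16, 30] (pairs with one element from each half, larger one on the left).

Cross-inversions: 16

Take each right-half value and tally the left-half values above it:
r = 5: 6, 14, 18, 23, 25, 32 → 6
r = 7: 14, 18, 23, 25, 32 → 5
r = 16: 18, 23, 25, 32 → 4
r = 30: 32 → 1
Cross-inversions: 6 + 5 + 4 + 1 = 16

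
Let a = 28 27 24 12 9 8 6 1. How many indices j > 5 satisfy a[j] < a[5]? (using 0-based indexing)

The element at index 5 is 8.
Elements after it: 6, 1
Those smaller than 8: 6, 1

2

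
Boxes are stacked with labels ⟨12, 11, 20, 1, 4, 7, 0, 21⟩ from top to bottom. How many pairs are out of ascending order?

Count, for each position, how many later elements it exceeds:
12: 5
11: 4
20: 4
1: 1
4: 1
7: 1
0: 0
21: 0
Sum: 5 + 4 + 4 + 1 + 1 + 1 + 0 + 0 = 16

16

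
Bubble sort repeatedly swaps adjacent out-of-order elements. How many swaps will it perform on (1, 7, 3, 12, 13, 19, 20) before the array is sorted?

1

Minimum adjacent swaps = number of inversions (each swap of adjacent out-of-order elements removes one inversion and no swap can remove more).
Count inversions — for each element, later elements that are smaller:
1: none → 0
7: 3 → 1
3: none → 0
12: none → 0
13: none → 0
19: none → 0
20: none → 0
Total inversions: 0 + 1 + 0 + 0 + 0 + 0 + 0 = 1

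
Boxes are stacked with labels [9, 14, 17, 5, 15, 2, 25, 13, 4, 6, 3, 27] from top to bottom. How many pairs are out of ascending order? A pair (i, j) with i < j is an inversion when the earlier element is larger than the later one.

35

Sweep left to right; for each value list the smaller values that follow it:
9 → 5, 2, 4, 6, 3 → 5
14 → 5, 2, 13, 4, 6, 3 → 6
17 → 5, 15, 2, 13, 4, 6, 3 → 7
5 → 2, 4, 3 → 3
15 → 2, 13, 4, 6, 3 → 5
2 → none → 0
25 → 13, 4, 6, 3 → 4
13 → 4, 6, 3 → 3
4 → 3 → 1
6 → 3 → 1
3 → none → 0
27 → none → 0
Sum: 5 + 6 + 7 + 3 + 5 + 0 + 4 + 3 + 1 + 1 + 0 + 0 = 35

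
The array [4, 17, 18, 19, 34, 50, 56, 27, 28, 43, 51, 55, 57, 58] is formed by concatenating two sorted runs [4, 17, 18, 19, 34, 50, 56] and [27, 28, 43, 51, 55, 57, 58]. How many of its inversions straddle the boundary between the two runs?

Count, for every r in R, how many entries of L exceed r:
r = 27: 34, 50, 56 → 3
r = 28: 34, 50, 56 → 3
r = 43: 50, 56 → 2
r = 51: 56 → 1
r = 55: 56 → 1
r = 57: none → 0
r = 58: none → 0
Cross-inversions: 3 + 3 + 2 + 1 + 1 + 0 + 0 = 10

10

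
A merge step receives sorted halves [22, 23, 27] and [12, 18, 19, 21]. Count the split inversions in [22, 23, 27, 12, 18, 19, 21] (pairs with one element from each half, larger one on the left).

12

Count, for every r in R, how many entries of L exceed r:
r = 12: 22, 23, 27 → 3
r = 18: 22, 23, 27 → 3
r = 19: 22, 23, 27 → 3
r = 21: 22, 23, 27 → 3
Cross-inversions: 3 + 3 + 3 + 3 = 12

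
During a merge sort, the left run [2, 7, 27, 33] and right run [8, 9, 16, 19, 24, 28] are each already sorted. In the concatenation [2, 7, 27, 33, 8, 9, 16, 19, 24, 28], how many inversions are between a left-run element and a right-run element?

11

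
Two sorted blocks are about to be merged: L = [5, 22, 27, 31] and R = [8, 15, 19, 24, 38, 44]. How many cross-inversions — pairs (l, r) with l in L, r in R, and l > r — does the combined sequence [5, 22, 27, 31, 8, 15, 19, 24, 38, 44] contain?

11

Take each right-half value and tally the left-half values above it:
r = 8: 22, 27, 31 → 3
r = 15: 22, 27, 31 → 3
r = 19: 22, 27, 31 → 3
r = 24: 27, 31 → 2
r = 38: none → 0
r = 44: none → 0
Cross-inversions: 3 + 3 + 3 + 2 + 0 + 0 = 11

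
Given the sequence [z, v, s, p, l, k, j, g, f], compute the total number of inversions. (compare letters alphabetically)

36 out-of-order pairs

For each element, count later entries that are smaller:
z: 8
v: 7
s: 6
p: 5
l: 4
k: 3
j: 2
g: 1
f: 0
Sum: 8 + 7 + 6 + 5 + 4 + 3 + 2 + 1 + 0 = 36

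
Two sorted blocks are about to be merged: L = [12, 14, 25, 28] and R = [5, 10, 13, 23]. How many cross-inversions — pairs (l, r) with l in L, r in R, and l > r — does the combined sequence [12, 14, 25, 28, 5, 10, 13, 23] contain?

Cross-inversions: 13

Take each right-half value and tally the left-half values above it:
r = 5: 12, 14, 25, 28 → 4
r = 10: 12, 14, 25, 28 → 4
r = 13: 14, 25, 28 → 3
r = 23: 25, 28 → 2
Cross-inversions: 4 + 4 + 3 + 2 = 13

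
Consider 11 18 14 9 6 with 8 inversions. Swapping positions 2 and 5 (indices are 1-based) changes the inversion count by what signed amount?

-5

Positions 2 and 5 hold 18 and 6; after swapping, the array is [11, 6, 14, 9, 18].
Sweep left to right; for each value list the smaller values that follow it:
11: 2
6: 0
14: 1
9: 0
18: 0
Sum: 2 + 0 + 1 + 0 + 0 = 3
Change: 3 − 8 = -5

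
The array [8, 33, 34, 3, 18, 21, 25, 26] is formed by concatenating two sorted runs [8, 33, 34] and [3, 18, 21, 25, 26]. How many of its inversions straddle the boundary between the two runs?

Count, for every r in R, how many entries of L exceed r:
r = 3: 8, 33, 34 → 3
r = 18: 33, 34 → 2
r = 21: 33, 34 → 2
r = 25: 33, 34 → 2
r = 26: 33, 34 → 2
Cross-inversions: 3 + 2 + 2 + 2 + 2 = 11

11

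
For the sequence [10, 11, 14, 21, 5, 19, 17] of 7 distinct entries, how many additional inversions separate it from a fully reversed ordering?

14

Maximum inversions for 7 distinct elements is C(7, 2) = 7·6/2 = 21.
Current inversions — for each element, count later smaller elements:
10: 1
11: 1
14: 1
21: 3
5: 0
19: 1
17: 0
Current total: 1 + 1 + 1 + 3 + 0 + 1 + 0 = 7
Shortfall: 21 − 7 = 14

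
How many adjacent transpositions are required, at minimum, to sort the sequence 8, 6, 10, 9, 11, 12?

Adjacent swaps: 2

Each adjacent swap fixes exactly one inversion, so the minimum swap count equals the number of inversions.
Count inversions — for each element, later elements that are smaller:
8: 6 → 1
6: none → 0
10: 9 → 1
9: none → 0
11: none → 0
12: none → 0
Total inversions: 1 + 0 + 1 + 0 + 0 + 0 = 2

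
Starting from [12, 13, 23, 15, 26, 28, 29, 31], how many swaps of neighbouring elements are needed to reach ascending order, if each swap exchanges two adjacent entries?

1 swap

Each adjacent swap fixes exactly one inversion, so the minimum swap count equals the number of inversions.
Count inversions — for each element, later elements that are smaller:
12: none → 0
13: none → 0
23: 15 → 1
15: none → 0
26: none → 0
28: none → 0
29: none → 0
31: none → 0
Total inversions: 0 + 0 + 1 + 0 + 0 + 0 + 0 + 0 = 1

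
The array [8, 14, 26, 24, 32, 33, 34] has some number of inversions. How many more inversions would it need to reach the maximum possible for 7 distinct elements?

Maximum inversions for 7 distinct elements is C(7, 2) = 7·6/2 = 21.
Current inversions — for each element, count later smaller elements:
8: 0
14: 0
26: 1
24: 0
32: 0
33: 0
34: 0
Current total: 0 + 0 + 1 + 0 + 0 + 0 + 0 = 1
Shortfall: 21 − 1 = 20

20 inversions short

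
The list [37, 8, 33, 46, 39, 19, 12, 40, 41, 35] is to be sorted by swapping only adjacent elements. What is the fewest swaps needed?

Adjacent swaps: 19

Each adjacent swap fixes exactly one inversion, so the minimum swap count equals the number of inversions.
Count inversions — for each element, later elements that are smaller:
37: 8, 33, 19, 12, 35 → 5
8: none → 0
33: 19, 12 → 2
46: 39, 19, 12, 40, 41, 35 → 6
39: 19, 12, 35 → 3
19: 12 → 1
12: none → 0
40: 35 → 1
41: 35 → 1
35: none → 0
Total inversions: 5 + 0 + 2 + 6 + 3 + 1 + 0 + 1 + 1 + 0 = 19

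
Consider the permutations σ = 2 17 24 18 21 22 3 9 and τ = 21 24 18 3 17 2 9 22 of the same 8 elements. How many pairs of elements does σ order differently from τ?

Discordant pairs: 13

Assign each item its position (1..8) in the first ordering, then rewrite the second ordering as that position sequence:
positions: 2→1, 17→2, 24→3, 18→4, 21→5, 22→6, 3→7, 9→8
second ordering as positions: [5, 3, 4, 7, 2, 1, 8, 6]
Discordant pairs = inversions in this position sequence.
5: 3, 4, 2, 1 → 4
3: 2, 1 → 2
4: 2, 1 → 2
7: 2, 1, 6 → 3
2: 1 → 1
1: 0
8: 6 → 1
6: 0
Total: 4 + 2 + 2 + 3 + 1 + 0 + 1 + 0 = 13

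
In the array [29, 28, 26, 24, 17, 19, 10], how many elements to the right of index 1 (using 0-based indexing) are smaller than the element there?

The element at index 1 is 28.
Elements after it: 26, 24, 17, 19, 10
Those smaller than 28: 26, 24, 17, 19, 10

5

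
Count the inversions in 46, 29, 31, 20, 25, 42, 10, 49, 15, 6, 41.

For each element, count later entries that are smaller:
46: 9
29: 5
31: 5
20: 3
25: 3
42: 4
10: 1
49: 3
15: 1
6: 0
41: 0
Sum: 9 + 5 + 5 + 3 + 3 + 4 + 1 + 3 + 1 + 0 + 0 = 34

34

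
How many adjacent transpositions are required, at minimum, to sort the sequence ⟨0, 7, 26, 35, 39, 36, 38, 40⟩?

Swaps: 2

Minimum adjacent swaps = number of inversions (each swap of adjacent out-of-order elements removes one inversion and no swap can remove more).
Count inversions — for each element, later elements that are smaller:
0: none → 0
7: none → 0
26: none → 0
35: none → 0
39: 36, 38 → 2
36: none → 0
38: none → 0
40: none → 0
Total inversions: 0 + 0 + 0 + 0 + 2 + 0 + 0 + 0 = 2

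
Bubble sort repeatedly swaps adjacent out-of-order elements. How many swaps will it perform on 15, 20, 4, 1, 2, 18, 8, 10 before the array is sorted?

15 adjacent swaps

The minimum number of adjacent swaps to sort an array equals its inversion count, since every such swap removes exactly one inversion.
Count inversions — for each element, later elements that are smaller:
15: 4, 1, 2, 8, 10 → 5
20: 4, 1, 2, 18, 8, 10 → 6
4: 1, 2 → 2
1: none → 0
2: none → 0
18: 8, 10 → 2
8: none → 0
10: none → 0
Total inversions: 5 + 6 + 2 + 0 + 0 + 2 + 0 + 0 = 15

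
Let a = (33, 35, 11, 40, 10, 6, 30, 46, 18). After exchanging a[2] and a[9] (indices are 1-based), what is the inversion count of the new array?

16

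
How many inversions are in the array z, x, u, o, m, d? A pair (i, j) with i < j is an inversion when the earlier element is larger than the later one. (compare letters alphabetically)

Inversions: 15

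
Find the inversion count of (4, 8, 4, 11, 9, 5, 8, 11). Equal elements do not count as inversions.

There are 7 inversions.

Sweep left to right; for each value list the smaller values that follow it:
4: 0
8: 2
4: 0
11: 3
9: 2
5: 0
8: 0
11: 0
Sum: 0 + 2 + 0 + 3 + 2 + 0 + 0 + 0 = 7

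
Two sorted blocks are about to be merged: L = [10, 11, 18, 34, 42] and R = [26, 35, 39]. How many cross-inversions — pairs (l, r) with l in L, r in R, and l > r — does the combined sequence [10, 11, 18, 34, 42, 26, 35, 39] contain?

4

Take each right-half value and tally the left-half values above it:
r = 26: 34, 42 → 2
r = 35: 42 → 1
r = 39: 42 → 1
Cross-inversions: 2 + 1 + 1 = 4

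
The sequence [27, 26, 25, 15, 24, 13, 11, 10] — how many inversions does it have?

27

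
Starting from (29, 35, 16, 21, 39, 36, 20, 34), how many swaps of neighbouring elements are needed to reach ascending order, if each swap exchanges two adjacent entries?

There are 13 adjacent swaps.

The minimum number of adjacent swaps to sort an array equals its inversion count, since every such swap removes exactly one inversion.
Count inversions — for each element, later elements that are smaller:
29: 16, 21, 20 → 3
35: 16, 21, 20, 34 → 4
16: none → 0
21: 20 → 1
39: 36, 20, 34 → 3
36: 20, 34 → 2
20: none → 0
34: none → 0
Total inversions: 3 + 4 + 0 + 1 + 3 + 2 + 0 + 0 = 13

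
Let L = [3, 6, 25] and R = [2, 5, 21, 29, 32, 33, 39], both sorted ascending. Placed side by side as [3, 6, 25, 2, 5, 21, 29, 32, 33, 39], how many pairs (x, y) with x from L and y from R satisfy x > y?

6

Count, for every r in R, how many entries of L exceed r:
r = 2: 3, 6, 25 → 3
r = 5: 6, 25 → 2
r = 21: 25 → 1
r = 29: none → 0
r = 32: none → 0
r = 33: none → 0
r = 39: none → 0
Cross-inversions: 3 + 2 + 1 + 0 + 0 + 0 + 0 = 6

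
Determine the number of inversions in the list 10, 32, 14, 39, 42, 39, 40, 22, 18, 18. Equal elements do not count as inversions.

Count, for each position, how many later elements it exceeds:
10: 0
32: 4
14: 0
39: 3
42: 5
39: 3
40: 3
22: 2
18: 0
18: 0
Sum: 0 + 4 + 0 + 3 + 5 + 3 + 3 + 2 + 0 + 0 = 20

20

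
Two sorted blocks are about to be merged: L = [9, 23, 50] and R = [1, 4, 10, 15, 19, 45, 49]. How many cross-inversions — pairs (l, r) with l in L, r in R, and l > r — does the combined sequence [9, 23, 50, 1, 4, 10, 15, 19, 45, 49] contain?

Count, for every r in R, how many entries of L exceed r:
r = 1: 9, 23, 50 → 3
r = 4: 9, 23, 50 → 3
r = 10: 23, 50 → 2
r = 15: 23, 50 → 2
r = 19: 23, 50 → 2
r = 45: 50 → 1
r = 49: 50 → 1
Cross-inversions: 3 + 3 + 2 + 2 + 2 + 1 + 1 = 14

14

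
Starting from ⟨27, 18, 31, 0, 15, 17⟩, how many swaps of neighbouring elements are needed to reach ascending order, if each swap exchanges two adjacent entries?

Swaps: 10

Minimum adjacent swaps = number of inversions (each swap of adjacent out-of-order elements removes one inversion and no swap can remove more).
Count inversions — for each element, later elements that are smaller:
27: 18, 0, 15, 17 → 4
18: 0, 15, 17 → 3
31: 0, 15, 17 → 3
0: none → 0
15: none → 0
17: none → 0
Total inversions: 4 + 3 + 3 + 0 + 0 + 0 = 10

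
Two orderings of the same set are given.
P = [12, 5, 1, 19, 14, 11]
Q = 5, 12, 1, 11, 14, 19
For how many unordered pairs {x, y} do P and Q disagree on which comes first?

Assign each item its position (1..6) in the first ordering, then rewrite the second ordering as that position sequence:
positions: 12→1, 5→2, 1→3, 19→4, 14→5, 11→6
second ordering as positions: [2, 1, 3, 6, 5, 4]
Discordant pairs = inversions in this position sequence.
2: 1 → 1
1: 0
3: 0
6: 5, 4 → 2
5: 4 → 1
4: 0
Total: 1 + 0 + 0 + 2 + 1 + 0 = 4

4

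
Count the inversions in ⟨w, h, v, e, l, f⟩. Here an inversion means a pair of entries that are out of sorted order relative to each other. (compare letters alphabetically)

11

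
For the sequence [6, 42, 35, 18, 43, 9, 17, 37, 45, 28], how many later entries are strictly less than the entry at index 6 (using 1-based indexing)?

0

The element at index 6 is 9.
Elements after it: 17, 37, 45, 28
None of them are smaller than 9.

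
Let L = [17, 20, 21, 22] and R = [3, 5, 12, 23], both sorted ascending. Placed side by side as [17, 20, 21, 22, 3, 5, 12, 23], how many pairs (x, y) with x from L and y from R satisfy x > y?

12

For each element r of the right run, count left-run elements greater than r:
r = 3: 17, 20, 21, 22 → 4
r = 5: 17, 20, 21, 22 → 4
r = 12: 17, 20, 21, 22 → 4
r = 23: none → 0
Cross-inversions: 4 + 4 + 4 + 0 = 12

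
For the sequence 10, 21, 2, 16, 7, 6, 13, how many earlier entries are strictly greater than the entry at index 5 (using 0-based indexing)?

4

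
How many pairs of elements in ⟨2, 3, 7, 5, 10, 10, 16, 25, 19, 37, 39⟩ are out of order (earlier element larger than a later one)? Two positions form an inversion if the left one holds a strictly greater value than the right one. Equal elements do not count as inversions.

Element-by-element contributions:
2 → none → 0
3 → none → 0
7 → 5 → 1
5 → none → 0
10 → none → 0
10 → none → 0
16 → none → 0
25 → 19 → 1
19 → none → 0
37 → none → 0
39 → none → 0
Sum: 0 + 0 + 1 + 0 + 0 + 0 + 0 + 1 + 0 + 0 + 0 = 2

2 out-of-order pairs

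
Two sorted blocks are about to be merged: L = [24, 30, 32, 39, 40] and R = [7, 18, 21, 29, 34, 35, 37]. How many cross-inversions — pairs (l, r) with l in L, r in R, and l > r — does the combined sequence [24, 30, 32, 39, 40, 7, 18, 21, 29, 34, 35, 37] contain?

25 split inversions

Take each right-half value and tally the left-half values above it:
r = 7: 24, 30, 32, 39, 40 → 5
r = 18: 24, 30, 32, 39, 40 → 5
r = 21: 24, 30, 32, 39, 40 → 5
r = 29: 30, 32, 39, 40 → 4
r = 34: 39, 40 → 2
r = 35: 39, 40 → 2
r = 37: 39, 40 → 2
Cross-inversions: 5 + 5 + 5 + 4 + 2 + 2 + 2 = 25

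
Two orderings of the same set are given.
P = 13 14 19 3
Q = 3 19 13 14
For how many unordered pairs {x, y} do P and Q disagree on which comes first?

Assign each item its position (1..4) in the first ordering, then rewrite the second ordering as that position sequence:
positions: 13→1, 14→2, 19→3, 3→4
second ordering as positions: [4, 3, 1, 2]
Discordant pairs = inversions in this position sequence.
4: 3, 1, 2 → 3
3: 1, 2 → 2
1: 0
2: 0
Total: 3 + 2 + 0 + 0 = 5

5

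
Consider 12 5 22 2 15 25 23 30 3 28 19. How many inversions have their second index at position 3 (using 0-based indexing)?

The element at index 3 is 2.
Elements before it: 12, 5, 22
Those larger than 2: 12, 5, 22

3 such elements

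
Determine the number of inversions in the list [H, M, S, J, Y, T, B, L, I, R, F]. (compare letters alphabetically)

There are 31 inversions.

Sweep left to right; for each value list the smaller values that follow it:
H → B, F → 2
M → J, B, L, I, F → 5
S → J, B, L, I, R, F → 6
J → B, I, F → 3
Y → T, B, L, I, R, F → 6
T → B, L, I, R, F → 5
B → none → 0
L → I, F → 2
I → F → 1
R → F → 1
F → none → 0
Sum: 2 + 5 + 6 + 3 + 6 + 5 + 0 + 2 + 1 + 1 + 0 = 31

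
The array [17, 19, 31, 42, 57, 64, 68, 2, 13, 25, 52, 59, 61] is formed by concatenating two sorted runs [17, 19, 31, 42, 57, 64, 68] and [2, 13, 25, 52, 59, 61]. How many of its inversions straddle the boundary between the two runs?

Take each right-half value and tally the left-half values above it:
r = 2: 17, 19, 31, 42, 57, 64, 68 → 7
r = 13: 17, 19, 31, 42, 57, 64, 68 → 7
r = 25: 31, 42, 57, 64, 68 → 5
r = 52: 57, 64, 68 → 3
r = 59: 64, 68 → 2
r = 61: 64, 68 → 2
Cross-inversions: 7 + 7 + 5 + 3 + 2 + 2 = 26

There are 26 split inversions.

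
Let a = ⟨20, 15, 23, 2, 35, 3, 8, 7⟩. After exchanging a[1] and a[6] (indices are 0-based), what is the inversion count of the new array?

16

Positions 1 and 6 hold 15 and 8; after swapping, the array is [20, 8, 23, 2, 35, 3, 15, 7].
For each element, count later entries that are smaller:
20 → 8, 2, 3, 15, 7 → 5
8 → 2, 3, 7 → 3
23 → 2, 3, 15, 7 → 4
2 → none → 0
35 → 3, 15, 7 → 3
3 → none → 0
15 → 7 → 1
7 → none → 0
Sum: 5 + 3 + 4 + 0 + 3 + 0 + 1 + 0 = 16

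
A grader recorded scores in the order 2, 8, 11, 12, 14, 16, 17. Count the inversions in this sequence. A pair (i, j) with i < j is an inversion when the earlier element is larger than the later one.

0

Out-of-order index pairs (1-indexed):
(none)
That's 0 pairs.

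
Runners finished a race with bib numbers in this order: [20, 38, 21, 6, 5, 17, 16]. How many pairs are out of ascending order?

15

Count, for each position, how many later elements it exceeds:
20: 4
38: 5
21: 4
6: 1
5: 0
17: 1
16: 0
Sum: 4 + 5 + 4 + 1 + 0 + 1 + 0 = 15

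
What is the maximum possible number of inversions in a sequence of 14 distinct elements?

A reversed (strictly descending) arrangement makes every pair an inversion, giving C(14, 2) inversions.
C(14, 2) = 14·13/2 = 91

91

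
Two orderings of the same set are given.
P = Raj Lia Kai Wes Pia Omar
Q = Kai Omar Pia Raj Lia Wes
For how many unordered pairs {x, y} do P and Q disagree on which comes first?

Assign each item its position (1..6) in the first ordering, then rewrite the second ordering as that position sequence:
positions: Raj→1, Lia→2, Kai→3, Wes→4, Pia→5, Omar→6
second ordering as positions: [3, 6, 5, 1, 2, 4]
Discordant pairs = inversions in this position sequence.
3: 1, 2 → 2
6: 5, 1, 2, 4 → 4
5: 1, 2, 4 → 3
1: 0
2: 0
4: 0
Total: 2 + 4 + 3 + 0 + 0 + 0 = 9

9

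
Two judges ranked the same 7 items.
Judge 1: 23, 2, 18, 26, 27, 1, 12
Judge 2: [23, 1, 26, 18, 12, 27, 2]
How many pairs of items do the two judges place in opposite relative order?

Assign each item its position (1..7) in the first ordering, then rewrite the second ordering as that position sequence:
positions: 23→1, 2→2, 18→3, 26→4, 27→5, 1→6, 12→7
second ordering as positions: [1, 6, 4, 3, 7, 5, 2]
Discordant pairs = inversions in this position sequence.
1: 0
6: 4, 3, 5, 2 → 4
4: 3, 2 → 2
3: 2 → 1
7: 5, 2 → 2
5: 2 → 1
2: 0
Total: 0 + 4 + 2 + 1 + 2 + 1 + 0 = 10

10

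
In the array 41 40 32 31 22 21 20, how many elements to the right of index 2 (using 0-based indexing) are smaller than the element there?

The element at index 2 is 32.
Elements after it: 31, 22, 21, 20
Those smaller than 32: 31, 22, 21, 20

4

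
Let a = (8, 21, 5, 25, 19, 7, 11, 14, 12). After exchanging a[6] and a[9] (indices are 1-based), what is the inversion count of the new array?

There are 21 inversions.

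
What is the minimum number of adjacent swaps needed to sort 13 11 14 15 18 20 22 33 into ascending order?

There is 1 adjacent swap.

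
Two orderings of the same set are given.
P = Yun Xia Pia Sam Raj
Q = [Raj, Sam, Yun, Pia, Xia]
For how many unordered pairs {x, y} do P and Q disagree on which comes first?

Assign each item its position (1..5) in the first ordering, then rewrite the second ordering as that position sequence:
positions: Yun→1, Xia→2, Pia→3, Sam→4, Raj→5
second ordering as positions: [5, 4, 1, 3, 2]
Discordant pairs = inversions in this position sequence.
5: 4, 1, 3, 2 → 4
4: 1, 3, 2 → 3
1: 0
3: 2 → 1
2: 0
Total: 4 + 3 + 0 + 1 + 0 = 8

8 disagreeing pairs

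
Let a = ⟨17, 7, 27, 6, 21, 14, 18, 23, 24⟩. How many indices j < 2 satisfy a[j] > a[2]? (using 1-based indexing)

1 such element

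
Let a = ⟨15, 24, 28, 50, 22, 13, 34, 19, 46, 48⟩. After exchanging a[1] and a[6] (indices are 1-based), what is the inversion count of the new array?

There are 15 inversions.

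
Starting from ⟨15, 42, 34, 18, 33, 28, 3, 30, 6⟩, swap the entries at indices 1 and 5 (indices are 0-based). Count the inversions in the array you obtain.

19 inversions

Positions 1 and 5 hold 42 and 28; after swapping, the array is [15, 28, 34, 18, 33, 42, 3, 30, 6].
Count, for each position, how many later elements it exceeds:
15: 2
28: 3
34: 5
18: 2
33: 3
42: 3
3: 0
30: 1
6: 0
Sum: 2 + 3 + 5 + 2 + 3 + 3 + 0 + 1 + 0 = 19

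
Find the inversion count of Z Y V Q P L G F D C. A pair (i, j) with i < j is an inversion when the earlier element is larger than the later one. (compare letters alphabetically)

45

For each element, count later entries that are smaller:
Z → Y, V, Q, P, L, G, F, D, C → 9
Y → V, Q, P, L, G, F, D, C → 8
V → Q, P, L, G, F, D, C → 7
Q → P, L, G, F, D, C → 6
P → L, G, F, D, C → 5
L → G, F, D, C → 4
G → F, D, C → 3
F → D, C → 2
D → C → 1
C → none → 0
Sum: 9 + 8 + 7 + 6 + 5 + 4 + 3 + 2 + 1 + 0 = 45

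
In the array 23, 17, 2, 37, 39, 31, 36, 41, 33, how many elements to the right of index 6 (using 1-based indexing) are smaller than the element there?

0

The element at index 6 is 31.
Elements after it: 36, 41, 33
None of them are smaller than 31.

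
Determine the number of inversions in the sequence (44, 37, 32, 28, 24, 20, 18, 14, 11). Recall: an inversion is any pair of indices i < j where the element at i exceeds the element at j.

Inversions: 36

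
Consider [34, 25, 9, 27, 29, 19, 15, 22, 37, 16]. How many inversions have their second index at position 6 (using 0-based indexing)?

5

The element at index 6 is 15.
Elements before it: 34, 25, 9, 27, 29, 19
Those larger than 15: 34, 25, 27, 29, 19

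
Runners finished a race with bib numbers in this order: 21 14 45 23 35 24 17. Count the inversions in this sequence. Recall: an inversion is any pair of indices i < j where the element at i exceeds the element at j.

Count, for each position, how many later elements it exceeds:
21: 2
14: 0
45: 4
23: 1
35: 2
24: 1
17: 0
Sum: 2 + 0 + 4 + 1 + 2 + 1 + 0 = 10

There are 10 inversions.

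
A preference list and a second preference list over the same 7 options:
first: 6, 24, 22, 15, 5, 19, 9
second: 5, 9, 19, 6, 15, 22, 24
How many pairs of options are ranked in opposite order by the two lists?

There are 16 pairs.

Assign each item its position (1..7) in the first ordering, then rewrite the second ordering as that position sequence:
positions: 6→1, 24→2, 22→3, 15→4, 5→5, 19→6, 9→7
second ordering as positions: [5, 7, 6, 1, 4, 3, 2]
Discordant pairs = inversions in this position sequence.
5: 1, 4, 3, 2 → 4
7: 6, 1, 4, 3, 2 → 5
6: 1, 4, 3, 2 → 4
1: 0
4: 3, 2 → 2
3: 2 → 1
2: 0
Total: 4 + 5 + 4 + 0 + 2 + 1 + 0 = 16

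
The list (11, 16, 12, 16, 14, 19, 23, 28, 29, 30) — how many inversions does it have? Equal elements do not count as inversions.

Element-by-element contributions:
11 → none → 0
16 → 12, 14 → 2
12 → none → 0
16 → 14 → 1
14 → none → 0
19 → none → 0
23 → none → 0
28 → none → 0
29 → none → 0
30 → none → 0
Sum: 0 + 2 + 0 + 1 + 0 + 0 + 0 + 0 + 0 + 0 = 3

3 inversions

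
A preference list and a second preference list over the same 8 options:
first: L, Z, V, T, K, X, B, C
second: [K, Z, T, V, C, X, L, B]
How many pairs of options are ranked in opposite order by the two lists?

Assign each item its position (1..8) in the first ordering, then rewrite the second ordering as that position sequence:
positions: L→1, Z→2, V→3, T→4, K→5, X→6, B→7, C→8
second ordering as positions: [5, 2, 4, 3, 8, 6, 1, 7]
Discordant pairs = inversions in this position sequence.
5: 2, 4, 3, 1 → 4
2: 1 → 1
4: 3, 1 → 2
3: 1 → 1
8: 6, 1, 7 → 3
6: 1 → 1
1: 0
7: 0
Total: 4 + 1 + 2 + 1 + 3 + 1 + 0 + 0 = 12

12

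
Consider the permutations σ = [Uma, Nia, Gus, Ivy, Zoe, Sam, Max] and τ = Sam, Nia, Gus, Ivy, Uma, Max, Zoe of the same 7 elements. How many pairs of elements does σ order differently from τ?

Assign each item its position (1..7) in the first ordering, then rewrite the second ordering as that position sequence:
positions: Uma→1, Nia→2, Gus→3, Ivy→4, Zoe→5, Sam→6, Max→7
second ordering as positions: [6, 2, 3, 4, 1, 7, 5]
Discordant pairs = inversions in this position sequence.
6: 2, 3, 4, 1, 5 → 5
2: 1 → 1
3: 1 → 1
4: 1 → 1
1: 0
7: 5 → 1
5: 0
Total: 5 + 1 + 1 + 1 + 0 + 1 + 0 = 9

Discordant pairs: 9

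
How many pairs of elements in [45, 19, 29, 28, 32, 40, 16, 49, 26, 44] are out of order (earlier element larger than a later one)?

Element-by-element contributions:
45 → 19, 29, 28, 32, 40, 16, 26, 44 → 8
19 → 16 → 1
29 → 28, 16, 26 → 3
28 → 16, 26 → 2
32 → 16, 26 → 2
40 → 16, 26 → 2
16 → none → 0
49 → 26, 44 → 2
26 → none → 0
44 → none → 0
Sum: 8 + 1 + 3 + 2 + 2 + 2 + 0 + 2 + 0 + 0 = 20

20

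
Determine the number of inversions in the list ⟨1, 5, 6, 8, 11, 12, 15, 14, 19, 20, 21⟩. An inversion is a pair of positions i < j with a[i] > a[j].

Element-by-element contributions:
1: 0
5: 0
6: 0
8: 0
11: 0
12: 0
15: 1
14: 0
19: 0
20: 0
21: 0
Sum: 0 + 0 + 0 + 0 + 0 + 0 + 1 + 0 + 0 + 0 + 0 = 1

1 out-of-order pair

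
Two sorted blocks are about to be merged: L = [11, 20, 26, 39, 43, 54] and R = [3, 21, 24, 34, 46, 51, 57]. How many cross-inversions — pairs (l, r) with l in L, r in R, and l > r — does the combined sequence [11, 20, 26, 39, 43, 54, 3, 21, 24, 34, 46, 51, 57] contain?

19

For each element r of the right run, count left-run elements greater than r:
r = 3: 11, 20, 26, 39, 43, 54 → 6
r = 21: 26, 39, 43, 54 → 4
r = 24: 26, 39, 43, 54 → 4
r = 34: 39, 43, 54 → 3
r = 46: 54 → 1
r = 51: 54 → 1
r = 57: none → 0
Cross-inversions: 6 + 4 + 4 + 3 + 1 + 1 + 0 = 19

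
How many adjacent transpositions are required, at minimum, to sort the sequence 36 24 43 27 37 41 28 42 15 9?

Each adjacent swap fixes exactly one inversion, so the minimum swap count equals the number of inversions.
Count inversions — for each element, later elements that are smaller:
36: 24, 27, 28, 15, 9 → 5
24: 15, 9 → 2
43: 27, 37, 41, 28, 42, 15, 9 → 7
27: 15, 9 → 2
37: 28, 15, 9 → 3
41: 28, 15, 9 → 3
28: 15, 9 → 2
42: 15, 9 → 2
15: 9 → 1
9: none → 0
Total inversions: 5 + 2 + 7 + 2 + 3 + 3 + 2 + 2 + 1 + 0 = 27

27 adjacent swaps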